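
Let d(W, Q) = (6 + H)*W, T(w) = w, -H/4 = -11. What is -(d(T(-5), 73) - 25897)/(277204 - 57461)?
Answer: 26147/219743 ≈ 0.11899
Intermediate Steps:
H = 44 (H = -4*(-11) = 44)
d(W, Q) = 50*W (d(W, Q) = (6 + 44)*W = 50*W)
-(d(T(-5), 73) - 25897)/(277204 - 57461) = -(50*(-5) - 25897)/(277204 - 57461) = -(-250 - 25897)/219743 = -(-26147)/219743 = -1*(-26147/219743) = 26147/219743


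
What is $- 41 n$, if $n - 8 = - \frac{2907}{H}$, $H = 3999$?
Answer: $- \frac{397495}{1333} \approx -298.2$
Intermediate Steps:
$n = \frac{9695}{1333}$ ($n = 8 - \frac{2907}{3999} = 8 - \frac{969}{1333} = \frac{9695}{1333} \approx 7.2731$)
$- 41 n = \left(-41\right) \frac{9695}{1333} = - \frac{397495}{1333}$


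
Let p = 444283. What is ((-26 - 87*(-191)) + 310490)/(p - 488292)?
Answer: -327081/44009 ≈ -7.4321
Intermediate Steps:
((-26 - 87*(-191)) + 310490)/(p - 488292) = ((-26 - 87*(-191)) + 310490)/(444283 - 488292) = ((-26 + 16617) + 310490)/(-44009) = (16591 + 310490)*(-1/44009) = 327081*(-1/44009) = -327081/44009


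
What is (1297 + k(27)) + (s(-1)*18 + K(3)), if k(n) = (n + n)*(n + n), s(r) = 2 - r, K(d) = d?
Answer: 4270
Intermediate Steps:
k(n) = 4*n**2 (k(n) = (2*n)*(2*n) = 4*n**2)
(1297 + k(27)) + (s(-1)*18 + K(3)) = (1297 + 4*27**2) + ((2 - 1*(-1))*18 + 3) = (1297 + 4*729) + ((2 + 1)*18 + 3) = (1297 + 2916) + (3*18 + 3) = 4213 + (54 + 3) = 4213 + 57 = 4270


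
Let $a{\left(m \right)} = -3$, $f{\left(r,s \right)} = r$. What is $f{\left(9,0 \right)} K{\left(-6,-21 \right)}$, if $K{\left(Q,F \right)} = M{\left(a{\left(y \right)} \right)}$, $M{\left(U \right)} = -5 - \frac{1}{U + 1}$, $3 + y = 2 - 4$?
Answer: $- \frac{81}{2} \approx -40.5$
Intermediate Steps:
$y = -5$ ($y = -3 + \left(2 - 4\right) = -3 - 2 = -5$)
$M{\left(U \right)} = -5 - \frac{1}{1 + U}$
$K{\left(Q,F \right)} = - \frac{9}{2}$ ($K{\left(Q,F \right)} = \frac{-6 - -15}{1 - 3} = \frac{-6 + 15}{-2} = \left(- \frac{1}{2}\right) 9 = - \frac{9}{2}$)
$f{\left(9,0 \right)} K{\left(-6,-21 \right)} = 9 \left(- \frac{9}{2}\right) = - \frac{81}{2}$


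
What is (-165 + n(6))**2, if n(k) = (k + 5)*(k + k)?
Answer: 1089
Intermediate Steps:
n(k) = 2*k*(5 + k) (n(k) = (5 + k)*(2*k) = 2*k*(5 + k))
(-165 + n(6))**2 = (-165 + 2*6*(5 + 6))**2 = (-165 + 2*6*11)**2 = (-165 + 132)**2 = (-33)**2 = 1089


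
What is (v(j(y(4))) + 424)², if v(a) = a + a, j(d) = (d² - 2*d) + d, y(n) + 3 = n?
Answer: 179776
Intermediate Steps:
y(n) = -3 + n
j(d) = d² - d
v(a) = 2*a
(v(j(y(4))) + 424)² = (2*((-3 + 4)*(-1 + (-3 + 4))) + 424)² = (2*(1*(-1 + 1)) + 424)² = (2*(1*0) + 424)² = (2*0 + 424)² = (0 + 424)² = 424² = 179776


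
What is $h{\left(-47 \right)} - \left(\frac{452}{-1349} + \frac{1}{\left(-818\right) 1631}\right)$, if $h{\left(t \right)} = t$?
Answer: $- \frac{83986578909}{1799779142} \approx -46.665$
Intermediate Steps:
$h{\left(-47 \right)} - \left(\frac{452}{-1349} + \frac{1}{\left(-818\right) 1631}\right) = -47 - \left(\frac{452}{-1349} + \frac{1}{\left(-818\right) 1631}\right) = -47 - \left(452 \left(- \frac{1}{1349}\right) - \frac{1}{1334158}\right) = -47 - \left(- \frac{452}{1349} - \frac{1}{1334158}\right) = -47 - - \frac{603040765}{1799779142} = -47 + \frac{603040765}{1799779142} = - \frac{83986578909}{1799779142}$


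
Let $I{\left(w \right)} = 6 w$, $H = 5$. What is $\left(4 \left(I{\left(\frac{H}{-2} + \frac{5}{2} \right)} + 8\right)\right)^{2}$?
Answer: $1024$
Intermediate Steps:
$\left(4 \left(I{\left(\frac{H}{-2} + \frac{5}{2} \right)} + 8\right)\right)^{2} = \left(4 \left(6 \left(\frac{5}{-2} + \frac{5}{2}\right) + 8\right)\right)^{2} = \left(4 \left(6 \left(5 \left(- \frac{1}{2}\right) + 5 \cdot \frac{1}{2}\right) + 8\right)\right)^{2} = \left(4 \left(6 \left(- \frac{5}{2} + \frac{5}{2}\right) + 8\right)\right)^{2} = \left(4 \left(6 \cdot 0 + 8\right)\right)^{2} = \left(4 \left(0 + 8\right)\right)^{2} = \left(4 \cdot 8\right)^{2} = 32^{2} = 1024$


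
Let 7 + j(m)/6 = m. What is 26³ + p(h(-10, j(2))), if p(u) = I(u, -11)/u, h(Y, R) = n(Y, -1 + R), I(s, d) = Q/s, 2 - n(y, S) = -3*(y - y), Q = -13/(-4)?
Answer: 281229/16 ≈ 17577.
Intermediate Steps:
Q = 13/4 (Q = -13*(-¼) = 13/4 ≈ 3.2500)
j(m) = -42 + 6*m
n(y, S) = 2 (n(y, S) = 2 - (-3)*(y - y) = 2 - (-3)*0 = 2 - 1*0 = 2 + 0 = 2)
I(s, d) = 13/(4*s)
h(Y, R) = 2
p(u) = 13/(4*u²) (p(u) = (13/(4*u))/u = 13/(4*u²))
26³ + p(h(-10, j(2))) = 26³ + (13/4)/2² = 17576 + (13/4)*(¼) = 17576 + 13/16 = 281229/16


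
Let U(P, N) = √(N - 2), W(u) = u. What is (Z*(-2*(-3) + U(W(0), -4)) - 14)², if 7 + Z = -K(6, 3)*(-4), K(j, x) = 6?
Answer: 6010 + 2992*I*√6 ≈ 6010.0 + 7328.9*I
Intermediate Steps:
U(P, N) = √(-2 + N)
Z = 17 (Z = -7 - 1*6*(-4) = -7 - 6*(-4) = -7 + 24 = 17)
(Z*(-2*(-3) + U(W(0), -4)) - 14)² = (17*(-2*(-3) + √(-2 - 4)) - 14)² = (17*(6 + √(-6)) - 14)² = (17*(6 + I*√6) - 14)² = ((102 + 17*I*√6) - 14)² = (88 + 17*I*√6)²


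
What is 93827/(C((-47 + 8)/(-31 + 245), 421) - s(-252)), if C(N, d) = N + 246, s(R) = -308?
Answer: 20078978/118517 ≈ 169.42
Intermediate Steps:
C(N, d) = 246 + N
93827/(C((-47 + 8)/(-31 + 245), 421) - s(-252)) = 93827/((246 + (-47 + 8)/(-31 + 245)) - 1*(-308)) = 93827/((246 - 39/214) + 308) = 93827/(52605/214 + 308) = 93827/(118517/214) = 93827*(214/118517) = 20078978/118517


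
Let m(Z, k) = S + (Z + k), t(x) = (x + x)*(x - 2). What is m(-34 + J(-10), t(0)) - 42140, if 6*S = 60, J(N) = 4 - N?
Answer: -42150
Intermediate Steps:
t(x) = 2*x*(-2 + x) (t(x) = (2*x)*(-2 + x) = 2*x*(-2 + x))
S = 10 (S = (1/6)*60 = 10)
m(Z, k) = 10 + Z + k (m(Z, k) = 10 + (Z + k) = 10 + Z + k)
m(-34 + J(-10), t(0)) - 42140 = (10 + (-34 + (4 - 1*(-10))) + 2*0*(-2 + 0)) - 42140 = (10 + (-34 + (4 + 10)) + 2*0*(-2)) - 42140 = (10 + (-34 + 14) + 0) - 42140 = (10 - 20 + 0) - 42140 = -10 - 42140 = -42150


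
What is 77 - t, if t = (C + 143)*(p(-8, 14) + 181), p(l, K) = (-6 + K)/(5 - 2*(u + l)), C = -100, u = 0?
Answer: -162170/21 ≈ -7722.4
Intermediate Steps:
p(l, K) = (-6 + K)/(5 - 2*l) (p(l, K) = (-6 + K)/(5 - 2*(0 + l)) = (-6 + K)/(5 - 2*l))
t = 163787/21 (t = (-100 + 143)*((6 - 1*14)/(-5 + 2*(-8)) + 181) = 43*((6 - 14)/(-5 - 16) + 181) = 43*(-8/(-21) + 181) = 43*(-1/21*(-8) + 181) = 43*(8/21 + 181) = 43*(3809/21) = 163787/21 ≈ 7799.4)
77 - t = 77 - 1*163787/21 = 77 - 163787/21 = -162170/21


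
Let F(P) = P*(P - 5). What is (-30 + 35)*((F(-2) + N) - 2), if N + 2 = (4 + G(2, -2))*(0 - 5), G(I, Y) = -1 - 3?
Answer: 50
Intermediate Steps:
F(P) = P*(-5 + P)
G(I, Y) = -4
N = -2 (N = -2 + (4 - 4)*(0 - 5) = -2 + 0*(-5) = -2 + 0 = -2)
(-30 + 35)*((F(-2) + N) - 2) = (-30 + 35)*((-2*(-5 - 2) - 2) - 2) = 5*((-2*(-7) - 2) - 2) = 5*((14 - 2) - 2) = 5*(12 - 2) = 5*10 = 50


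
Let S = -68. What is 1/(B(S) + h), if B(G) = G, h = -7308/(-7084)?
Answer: -253/16943 ≈ -0.014932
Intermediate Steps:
h = 261/253 (h = -7308*(-1/7084) = 261/253 ≈ 1.0316)
1/(B(S) + h) = 1/(-68 + 261/253) = 1/(-16943/253) = -253/16943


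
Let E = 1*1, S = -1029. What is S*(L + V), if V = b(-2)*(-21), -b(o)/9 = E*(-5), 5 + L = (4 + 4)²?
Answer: 911694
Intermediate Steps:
E = 1
L = 59 (L = -5 + (4 + 4)² = -5 + 8² = -5 + 64 = 59)
b(o) = 45 (b(o) = -9*(-5) = 45)
V = -945 (V = 45*(-21) = -945)
S*(L + V) = -1029*(59 - 945) = -1029*(-886) = 911694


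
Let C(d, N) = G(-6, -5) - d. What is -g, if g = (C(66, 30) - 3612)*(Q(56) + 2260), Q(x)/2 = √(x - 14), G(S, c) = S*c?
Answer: 8244480 + 7296*√42 ≈ 8.2918e+6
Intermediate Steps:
Q(x) = 2*√(-14 + x) (Q(x) = 2*√(x - 14) = 2*√(-14 + x))
C(d, N) = 30 - d (C(d, N) = -6*(-5) - d = 30 - d)
g = -8244480 - 7296*√42 (g = ((30 - 1*66) - 3612)*(2*√(-14 + 56) + 2260) = ((30 - 66) - 3612)*(2*√42 + 2260) = (-36 - 3612)*(2260 + 2*√42) = -3648*(2260 + 2*√42) = -8244480 - 7296*√42 ≈ -8.2918e+6)
-g = -(-8244480 - 7296*√42) = 8244480 + 7296*√42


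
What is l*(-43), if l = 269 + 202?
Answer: -20253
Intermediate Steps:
l = 471
l*(-43) = 471*(-43) = -20253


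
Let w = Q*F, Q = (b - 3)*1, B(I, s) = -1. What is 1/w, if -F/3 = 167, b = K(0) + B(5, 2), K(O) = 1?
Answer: 1/1503 ≈ 0.00066534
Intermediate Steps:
b = 0 (b = 1 - 1 = 0)
Q = -3 (Q = (0 - 3)*1 = -3*1 = -3)
F = -501 (F = -3*167 = -501)
w = 1503 (w = -3*(-501) = 1503)
1/w = 1/1503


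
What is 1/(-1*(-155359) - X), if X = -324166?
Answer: 1/479525 ≈ 2.0854e-6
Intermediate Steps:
1/(-1*(-155359) - X) = 1/(-1*(-155359) - 1*(-324166)) = 1/(155359 + 324166) = 1/479525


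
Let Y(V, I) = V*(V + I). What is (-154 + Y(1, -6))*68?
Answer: -10812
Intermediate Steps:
Y(V, I) = V*(I + V)
(-154 + Y(1, -6))*68 = (-154 + 1*(-6 + 1))*68 = (-154 + 1*(-5))*68 = (-154 - 5)*68 = -159*68 = -10812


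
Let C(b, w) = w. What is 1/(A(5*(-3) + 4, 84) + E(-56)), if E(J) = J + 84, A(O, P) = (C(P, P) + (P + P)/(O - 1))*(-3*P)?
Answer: -1/17612 ≈ -5.6779e-5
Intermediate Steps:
A(O, P) = -3*P*(P + 2*P/(-1 + O)) (A(O, P) = (P + (P + P)/(O - 1))*(-3*P) = (P + (2*P)/(-1 + O))*(-3*P) = (P + 2*P/(-1 + O))*(-3*P) = -3*P*(P + 2*P/(-1 + O)))
E(J) = 84 + J
1/(A(5*(-3) + 4, 84) + E(-56)) = 1/(-3*84**2*(1 + (5*(-3) + 4))/(-1 + (5*(-3) + 4)) + (84 - 56)) = 1/(-3*7056*(1 + (-15 + 4))/(-1 + (-15 + 4)) + 28) = 1/(-3*7056*(1 - 11)/(-1 - 11) + 28) = 1/(-3*7056*(-10)/(-12) + 28) = 1/(-3*7056*(-1/12)*(-10) + 28) = 1/(-17640 + 28) = 1/(-17612) = -1/17612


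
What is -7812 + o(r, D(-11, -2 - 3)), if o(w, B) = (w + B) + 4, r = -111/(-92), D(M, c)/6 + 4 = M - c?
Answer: -723745/92 ≈ -7866.8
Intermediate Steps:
D(M, c) = -24 - 6*c + 6*M (D(M, c) = -24 + 6*(M - c) = -24 + (-6*c + 6*M) = -24 - 6*c + 6*M)
r = 111/92 (r = -111*(-1/92) = 111/92 ≈ 1.2065)
o(w, B) = 4 + B + w (o(w, B) = (B + w) + 4 = 4 + B + w)
-7812 + o(r, D(-11, -2 - 3)) = -7812 + (4 + (-24 - 6*(-2 - 3) + 6*(-11)) + 111/92) = -7812 + (4 + (-24 - 6*(-5) - 66) + 111/92) = -7812 + (4 + (-24 + 30 - 66) + 111/92) = -7812 + (4 - 60 + 111/92) = -7812 - 5041/92 = -723745/92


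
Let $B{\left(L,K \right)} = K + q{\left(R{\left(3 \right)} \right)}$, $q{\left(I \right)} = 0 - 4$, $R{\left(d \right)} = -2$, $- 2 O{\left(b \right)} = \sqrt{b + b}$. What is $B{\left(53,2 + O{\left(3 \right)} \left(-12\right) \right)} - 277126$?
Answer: $-277128 + 6 \sqrt{6} \approx -2.7711 \cdot 10^{5}$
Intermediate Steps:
$O{\left(b \right)} = - \frac{\sqrt{2} \sqrt{b}}{2}$ ($O{\left(b \right)} = - \frac{\sqrt{b + b}}{2} = - \frac{\sqrt{2 b}}{2} = - \frac{\sqrt{2} \sqrt{b}}{2}$)
$q{\left(I \right)} = -4$
$B{\left(L,K \right)} = -4 + K$ ($B{\left(L,K \right)} = K - 4 = -4 + K$)
$B{\left(53,2 + O{\left(3 \right)} \left(-12\right) \right)} - 277126 = \left(-4 + \left(2 + - \frac{\sqrt{2} \sqrt{3}}{2} \left(-12\right)\right)\right) - 277126 = \left(-4 + \left(2 + - \frac{\sqrt{6}}{2} \left(-12\right)\right)\right) - 277126 = \left(-4 + \left(2 + 6 \sqrt{6}\right)\right) - 277126 = \left(-2 + 6 \sqrt{6}\right) - 277126 = -277128 + 6 \sqrt{6}$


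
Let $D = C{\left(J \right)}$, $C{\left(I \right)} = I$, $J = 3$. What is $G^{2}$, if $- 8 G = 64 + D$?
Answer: $\frac{4489}{64} \approx 70.141$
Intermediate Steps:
$D = 3$
$G = - \frac{67}{8}$ ($G = - \frac{64 + 3}{8} = \left(- \frac{1}{8}\right) 67 = - \frac{67}{8} \approx -8.375$)
$G^{2} = \left(- \frac{67}{8}\right)^{2} = \frac{4489}{64}$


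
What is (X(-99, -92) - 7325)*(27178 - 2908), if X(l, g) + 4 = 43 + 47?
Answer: -175690530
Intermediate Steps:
X(l, g) = 86 (X(l, g) = -4 + (43 + 47) = -4 + 90 = 86)
(X(-99, -92) - 7325)*(27178 - 2908) = (86 - 7325)*(27178 - 2908) = -7239*24270 = -175690530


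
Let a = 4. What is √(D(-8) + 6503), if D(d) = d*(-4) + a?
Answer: √6539 ≈ 80.864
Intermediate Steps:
D(d) = 4 - 4*d (D(d) = d*(-4) + 4 = -4*d + 4 = 4 - 4*d)
√(D(-8) + 6503) = √((4 - 4*(-8)) + 6503) = √((4 + 32) + 6503) = √(36 + 6503) = √6539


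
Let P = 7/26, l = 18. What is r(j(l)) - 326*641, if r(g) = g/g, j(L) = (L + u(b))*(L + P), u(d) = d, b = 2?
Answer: -208965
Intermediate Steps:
P = 7/26 (P = 7*(1/26) = 7/26 ≈ 0.26923)
j(L) = (2 + L)*(7/26 + L) (j(L) = (L + 2)*(L + 7/26) = (2 + L)*(7/26 + L))
r(g) = 1
r(j(l)) - 326*641 = 1 - 326*641 = 1 - 208966 = -208965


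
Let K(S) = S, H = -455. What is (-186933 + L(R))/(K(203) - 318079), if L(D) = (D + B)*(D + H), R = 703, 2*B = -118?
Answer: 27221/317876 ≈ 0.085634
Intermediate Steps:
B = -59 (B = (1/2)*(-118) = -59)
L(D) = (-455 + D)*(-59 + D) (L(D) = (D - 59)*(D - 455) = (-59 + D)*(-455 + D) = (-455 + D)*(-59 + D))
(-186933 + L(R))/(K(203) - 318079) = (-186933 + (26845 + 703**2 - 514*703))/(203 - 318079) = (-186933 + (26845 + 494209 - 361342))/(-317876) = (-186933 + 159712)*(-1/317876) = -27221*(-1/317876) = 27221/317876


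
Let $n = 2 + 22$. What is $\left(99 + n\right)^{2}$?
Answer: $15129$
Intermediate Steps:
$n = 24$
$\left(99 + n\right)^{2} = \left(99 + 24\right)^{2} = 123^{2} = 15129$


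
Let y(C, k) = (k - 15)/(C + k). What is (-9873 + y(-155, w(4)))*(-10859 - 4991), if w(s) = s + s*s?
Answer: 4225166200/27 ≈ 1.5649e+8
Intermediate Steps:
w(s) = s + s²
y(C, k) = (-15 + k)/(C + k)
(-9873 + y(-155, w(4)))*(-10859 - 4991) = (-9873 + (-15 + 4*(1 + 4))/(-155 + 4*(1 + 4)))*(-10859 - 4991) = (-9873 + (-15 + 4*5)/(-155 + 4*5))*(-15850) = (-9873 + (-15 + 20)/(-155 + 20))*(-15850) = (-9873 + 5/(-135))*(-15850) = (-9873 - 1/135*5)*(-15850) = (-9873 - 1/27)*(-15850) = -266572/27*(-15850) = 4225166200/27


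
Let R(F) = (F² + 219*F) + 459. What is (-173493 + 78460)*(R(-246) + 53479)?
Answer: -5757099140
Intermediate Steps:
R(F) = 459 + F² + 219*F
(-173493 + 78460)*(R(-246) + 53479) = (-173493 + 78460)*((459 + (-246)² + 219*(-246)) + 53479) = -95033*((459 + 60516 - 53874) + 53479) = -95033*(7101 + 53479) = -95033*60580 = -5757099140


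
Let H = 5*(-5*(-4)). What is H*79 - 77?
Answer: 7823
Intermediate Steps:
H = 100 (H = 5*20 = 100)
H*79 - 77 = 100*79 - 77 = 7900 - 77 = 7823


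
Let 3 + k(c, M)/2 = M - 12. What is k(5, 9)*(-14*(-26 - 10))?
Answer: -6048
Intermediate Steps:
k(c, M) = -30 + 2*M (k(c, M) = -6 + 2*(M - 12) = -6 + 2*(-12 + M) = -6 + (-24 + 2*M) = -30 + 2*M)
k(5, 9)*(-14*(-26 - 10)) = (-30 + 2*9)*(-14*(-26 - 10)) = (-30 + 18)*(-14*(-36)) = -12*504 = -6048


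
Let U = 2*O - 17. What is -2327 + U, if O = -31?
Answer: -2406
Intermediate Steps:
U = -79 (U = 2*(-31) - 17 = -62 - 17 = -79)
-2327 + U = -2327 - 79 = -2406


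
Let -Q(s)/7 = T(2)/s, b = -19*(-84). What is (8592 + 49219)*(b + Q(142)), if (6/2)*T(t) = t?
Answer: 19652329151/213 ≈ 9.2264e+7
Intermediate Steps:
T(t) = t/3
b = 1596
Q(s) = -14/(3*s) (Q(s) = -7*(⅓)*2/s = -14/(3*s))
(8592 + 49219)*(b + Q(142)) = (8592 + 49219)*(1596 - 14/3/142) = 57811*(1596 - 14/3*1/142) = 57811*(1596 - 7/213) = 57811*(339941/213) = 19652329151/213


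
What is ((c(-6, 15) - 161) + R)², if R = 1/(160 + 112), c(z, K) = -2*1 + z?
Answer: 2112965089/73984 ≈ 28560.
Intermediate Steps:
c(z, K) = -2 + z
R = 1/272 ≈ 0.0036765
((c(-6, 15) - 161) + R)² = (((-2 - 6) - 161) + 1/272)² = ((-8 - 161) + 1/272)² = (-169 + 1/272)² = (-45967/272)² = 2112965089/73984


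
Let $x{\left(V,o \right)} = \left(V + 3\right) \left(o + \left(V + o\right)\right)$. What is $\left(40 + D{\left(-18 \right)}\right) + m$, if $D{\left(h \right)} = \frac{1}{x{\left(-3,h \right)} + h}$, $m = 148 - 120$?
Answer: $\frac{1223}{18} \approx 67.944$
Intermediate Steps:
$m = 28$ ($m = 148 - 120 = 28$)
$x{\left(V,o \right)} = \left(3 + V\right) \left(V + 2 o\right)$
$D{\left(h \right)} = \frac{1}{h}$ ($D{\left(h \right)} = \frac{1}{\left(\left(-3\right)^{2} + 3 \left(-3\right) + 6 h + 2 \left(-3\right) h\right) + h} = \frac{1}{\left(9 - 9 + 6 h - 6 h\right) + h} = \frac{1}{0 + h} = \frac{1}{h}$)
$\left(40 + D{\left(-18 \right)}\right) + m = \left(40 + \frac{1}{-18}\right) + 28 = \left(40 - \frac{1}{18}\right) + 28 = \frac{719}{18} + 28 = \frac{1223}{18}$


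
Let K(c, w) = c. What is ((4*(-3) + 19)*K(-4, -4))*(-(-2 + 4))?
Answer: 56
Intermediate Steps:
((4*(-3) + 19)*K(-4, -4))*(-(-2 + 4)) = ((4*(-3) + 19)*(-4))*(-(-2 + 4)) = ((-12 + 19)*(-4))*(-1*2) = (7*(-4))*(-2) = -28*(-2) = 56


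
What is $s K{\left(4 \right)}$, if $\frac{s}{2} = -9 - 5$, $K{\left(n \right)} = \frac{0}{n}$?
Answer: $0$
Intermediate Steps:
$K{\left(n \right)} = 0$
$s = -28$ ($s = 2 \left(-9 - 5\right) = 2 \left(-14\right) = -28$)
$s K{\left(4 \right)} = \left(-28\right) 0 = 0$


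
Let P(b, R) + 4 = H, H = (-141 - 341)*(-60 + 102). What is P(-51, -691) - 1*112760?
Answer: -133008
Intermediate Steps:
H = -20244 (H = -482*42 = -20244)
P(b, R) = -20248 (P(b, R) = -4 - 20244 = -20248)
P(-51, -691) - 1*112760 = -20248 - 1*112760 = -20248 - 112760 = -133008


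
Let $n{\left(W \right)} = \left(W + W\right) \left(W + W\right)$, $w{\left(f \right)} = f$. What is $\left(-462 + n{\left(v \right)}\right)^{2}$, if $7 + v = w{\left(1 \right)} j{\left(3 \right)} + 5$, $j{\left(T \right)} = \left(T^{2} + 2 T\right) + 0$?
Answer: $45796$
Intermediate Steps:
$j{\left(T \right)} = T^{2} + 2 T$
$v = 13$ ($v = -7 + \left(1 \cdot 3 \left(2 + 3\right) + 5\right) = -7 + \left(1 \cdot 3 \cdot 5 + 5\right) = -7 + \left(1 \cdot 15 + 5\right) = -7 + \left(15 + 5\right) = -7 + 20 = 13$)
$n{\left(W \right)} = 4 W^{2}$ ($n{\left(W \right)} = 2 W 2 W = 4 W^{2}$)
$\left(-462 + n{\left(v \right)}\right)^{2} = \left(-462 + 4 \cdot 13^{2}\right)^{2} = \left(-462 + 4 \cdot 169\right)^{2} = \left(-462 + 676\right)^{2} = 214^{2} = 45796$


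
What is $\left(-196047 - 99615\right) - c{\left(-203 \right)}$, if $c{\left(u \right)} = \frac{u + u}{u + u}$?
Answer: $-295663$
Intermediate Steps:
$c{\left(u \right)} = 1$ ($c{\left(u \right)} = \frac{2 u}{2 u} = 2 u \frac{1}{2 u} = 1$)
$\left(-196047 - 99615\right) - c{\left(-203 \right)} = \left(-196047 - 99615\right) - 1 = -295662 - 1 = -295663$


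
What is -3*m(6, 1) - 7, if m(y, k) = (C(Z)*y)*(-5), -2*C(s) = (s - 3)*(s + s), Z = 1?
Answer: 173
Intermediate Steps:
C(s) = -s*(-3 + s) (C(s) = -(s - 3)*(s + s)/2 = -(-3 + s)*2*s/2 = -s*(-3 + s))
m(y, k) = -10*y (m(y, k) = ((1*(3 - 1*1))*y)*(-5) = ((1*(3 - 1))*y)*(-5) = ((1*2)*y)*(-5) = (2*y)*(-5) = -10*y)
-3*m(6, 1) - 7 = -(-30)*6 - 7 = -3*(-60) - 7 = 180 - 7 = 173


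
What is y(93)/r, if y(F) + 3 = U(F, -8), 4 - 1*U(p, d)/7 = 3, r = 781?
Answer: 4/781 ≈ 0.0051216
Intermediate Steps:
U(p, d) = 7 (U(p, d) = 28 - 7*3 = 28 - 21 = 7)
y(F) = 4 (y(F) = -3 + 7 = 4)
y(93)/r = 4/781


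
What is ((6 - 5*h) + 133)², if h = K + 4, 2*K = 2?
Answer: 12996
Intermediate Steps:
K = 1 (K = (½)*2 = 1)
h = 5 (h = 1 + 4 = 5)
((6 - 5*h) + 133)² = ((6 - 5*5) + 133)² = ((6 - 25) + 133)² = (-19 + 133)² = 114² = 12996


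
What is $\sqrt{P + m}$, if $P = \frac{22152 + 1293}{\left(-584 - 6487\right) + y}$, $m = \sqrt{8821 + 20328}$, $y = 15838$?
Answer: $\frac{\sqrt{205542315 + 76860289 \sqrt{29149}}}{8767} \approx 13.168$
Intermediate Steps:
$m = \sqrt{29149} \approx 170.73$
$P = \frac{23445}{8767}$ ($P = \frac{22152 + 1293}{\left(-584 - 6487\right) + 15838} = \frac{23445}{-7071 + 15838} = \frac{23445}{8767} \approx 2.6742$)
$\sqrt{P + m} = \sqrt{\frac{23445}{8767} + \sqrt{29149}}$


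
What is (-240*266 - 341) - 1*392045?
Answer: -456226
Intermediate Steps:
(-240*266 - 341) - 1*392045 = (-63840 - 341) - 392045 = -64181 - 392045 = -456226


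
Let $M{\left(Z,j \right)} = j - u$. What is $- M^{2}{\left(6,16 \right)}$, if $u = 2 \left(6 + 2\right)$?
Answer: $0$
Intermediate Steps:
$u = 16$ ($u = 2 \cdot 8 = 16$)
$M{\left(Z,j \right)} = -16 + j$ ($M{\left(Z,j \right)} = j - 16 = -16 + j$)
$- M^{2}{\left(6,16 \right)} = - \left(-16 + 16\right)^{2} = - 0^{2} = \left(-1\right) 0 = 0$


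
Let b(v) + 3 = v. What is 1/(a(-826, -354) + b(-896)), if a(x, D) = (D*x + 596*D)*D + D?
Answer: -1/28823933 ≈ -3.4693e-8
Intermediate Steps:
b(v) = -3 + v
a(x, D) = D + D*(596*D + D*x) (a(x, D) = (596*D + D*x)*D + D = D*(596*D + D*x) + D = D + D*(596*D + D*x))
1/(a(-826, -354) + b(-896)) = 1/(-354*(1 + 596*(-354) - 354*(-826)) + (-3 - 896)) = 1/(-354*(1 - 210984 + 292404) - 899) = 1/(-354*81421 - 899) = 1/(-28823034 - 899) = 1/(-28823933) = -1/28823933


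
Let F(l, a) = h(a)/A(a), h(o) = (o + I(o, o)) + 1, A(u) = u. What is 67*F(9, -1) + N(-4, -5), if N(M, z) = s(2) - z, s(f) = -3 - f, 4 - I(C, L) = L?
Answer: -335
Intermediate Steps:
I(C, L) = 4 - L
h(o) = 5 (h(o) = (o + (4 - o)) + 1 = 4 + 1 = 5)
F(l, a) = 5/a
N(M, z) = -5 - z (N(M, z) = (-3 - 1*2) - z = (-3 - 2) - z = -5 - z)
67*F(9, -1) + N(-4, -5) = 67*(5/(-1)) + (-5 - 1*(-5)) = 67*(5*(-1)) + (-5 + 5) = 67*(-5) + 0 = -335 + 0 = -335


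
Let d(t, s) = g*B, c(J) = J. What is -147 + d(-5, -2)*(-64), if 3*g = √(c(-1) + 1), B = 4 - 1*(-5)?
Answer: -147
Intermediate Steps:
B = 9 (B = 4 + 5 = 9)
g = 0 (g = √(-1 + 1)/3 = √0/3 = (⅓)*0 = 0)
d(t, s) = 0 (d(t, s) = 0*9 = 0)
-147 + d(-5, -2)*(-64) = -147 + 0*(-64) = -147 + 0 = -147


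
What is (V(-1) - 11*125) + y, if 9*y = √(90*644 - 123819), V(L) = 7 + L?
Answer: -1369 + I*√65859/9 ≈ -1369.0 + 28.514*I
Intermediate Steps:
y = I*√65859/9 (y = √(90*644 - 123819)/9 = √(57960 - 123819)/9 = √(-65859)/9 = (I*√65859)/9 = I*√65859/9 ≈ 28.514*I)
(V(-1) - 11*125) + y = ((7 - 1) - 11*125) + I*√65859/9 = (6 - 1375) + I*√65859/9 = -1369 + I*√65859/9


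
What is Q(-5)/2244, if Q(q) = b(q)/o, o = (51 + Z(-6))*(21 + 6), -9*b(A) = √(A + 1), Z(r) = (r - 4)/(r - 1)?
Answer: -7*I/100061082 ≈ -6.9957e-8*I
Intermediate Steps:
Z(r) = (-4 + r)/(-1 + r)
b(A) = -√(1 + A)/9 (b(A) = -√(A + 1)/9 = -√(1 + A)/9)
o = 9909/7 (o = (51 + (-4 - 6)/(-1 - 6))*(21 + 6) = (51 - 10/(-7))*27 = (51 - ⅐*(-10))*27 = (51 + 10/7)*27 = (367/7)*27 = 9909/7 ≈ 1415.6)
Q(q) = -7*√(1 + q)/89181 (Q(q) = (-√(1 + q)/9)/(9909/7) = -√(1 + q)/9*(7/9909) = -7*√(1 + q)/89181)
Q(-5)/2244 = -7*√(1 - 5)/89181/2244 = -14*I/89181*(1/2244) = -7*I/100061082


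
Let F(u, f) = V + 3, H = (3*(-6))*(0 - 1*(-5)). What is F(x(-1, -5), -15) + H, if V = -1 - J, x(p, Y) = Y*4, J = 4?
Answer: -92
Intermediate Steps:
x(p, Y) = 4*Y
V = -5 (V = -1 - 1*4 = -1 - 4 = -5)
H = -90 (H = -18*(0 + 5) = -18*5 = -90)
F(u, f) = -2 (F(u, f) = -5 + 3 = -2)
F(x(-1, -5), -15) + H = -2 - 90 = -92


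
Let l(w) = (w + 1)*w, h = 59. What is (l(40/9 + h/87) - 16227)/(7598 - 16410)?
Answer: 1103262941/600282252 ≈ 1.8379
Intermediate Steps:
l(w) = w*(1 + w) (l(w) = (1 + w)*w = w*(1 + w))
(l(40/9 + h/87) - 16227)/(7598 - 16410) = ((40/9 + 59/87)*(1 + (40/9 + 59/87)) - 16227)/(7598 - 16410) = ((40*(⅑) + 59*(1/87))*(1 + (40*(⅑) + 59*(1/87))) - 16227)/(-8812) = ((40/9 + 59/87)*(1 + (40/9 + 59/87)) - 16227)*(-1/8812) = (1337*(1 + 1337/261)/261 - 16227)*(-1/8812) = ((1337/261)*(1598/261) - 16227)*(-1/8812) = (2136526/68121 - 16227)*(-1/8812) = -1103262941/68121*(-1/8812) = 1103262941/600282252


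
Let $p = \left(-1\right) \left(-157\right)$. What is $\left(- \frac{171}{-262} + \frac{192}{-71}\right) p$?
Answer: $- \frac{5991591}{18602} \approx -322.09$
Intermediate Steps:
$p = 157$
$\left(- \frac{171}{-262} + \frac{192}{-71}\right) p = \left(- \frac{171}{-262} + \frac{192}{-71}\right) 157 = \left(\left(-171\right) \left(- \frac{1}{262}\right) + 192 \left(- \frac{1}{71}\right)\right) 157 = \left(\frac{171}{262} - \frac{192}{71}\right) 157 = \left(- \frac{38163}{18602}\right) 157 = - \frac{5991591}{18602}$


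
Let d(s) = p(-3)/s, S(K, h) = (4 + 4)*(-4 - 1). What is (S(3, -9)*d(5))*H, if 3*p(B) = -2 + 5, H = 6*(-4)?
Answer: 192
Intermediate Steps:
H = -24
S(K, h) = -40 (S(K, h) = 8*(-5) = -40)
p(B) = 1 (p(B) = (-2 + 5)/3 = (⅓)*3 = 1)
d(s) = 1/s
(S(3, -9)*d(5))*H = -40/5*(-24) = -40*⅕*(-24) = -8*(-24) = 192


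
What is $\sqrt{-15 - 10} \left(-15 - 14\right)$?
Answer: $- 145 i \approx - 145.0 i$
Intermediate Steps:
$\sqrt{-15 - 10} \left(-15 - 14\right) = \sqrt{-25} \left(-29\right) = 5 i \left(-29\right) = - 145 i$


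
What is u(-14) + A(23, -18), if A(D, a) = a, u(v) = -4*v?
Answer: 38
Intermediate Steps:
u(-14) + A(23, -18) = -4*(-14) - 18 = 56 - 18 = 38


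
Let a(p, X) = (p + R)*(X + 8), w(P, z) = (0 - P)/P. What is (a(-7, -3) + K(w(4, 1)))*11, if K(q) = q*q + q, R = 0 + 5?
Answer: -110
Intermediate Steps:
w(P, z) = -1 (w(P, z) = (-P)/P = -1)
R = 5
a(p, X) = (5 + p)*(8 + X) (a(p, X) = (p + 5)*(X + 8) = (5 + p)*(8 + X))
K(q) = q + q**2 (K(q) = q**2 + q = q + q**2)
(a(-7, -3) + K(w(4, 1)))*11 = ((40 + 5*(-3) + 8*(-7) - 3*(-7)) - (1 - 1))*11 = ((40 - 15 - 56 + 21) - 1*0)*11 = (-10 + 0)*11 = -10*11 = -110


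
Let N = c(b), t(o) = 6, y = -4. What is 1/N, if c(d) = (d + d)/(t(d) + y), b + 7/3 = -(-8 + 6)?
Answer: -3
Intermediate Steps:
b = -1/3 (b = -7/3 - (-8 + 6) = -7/3 - 1*(-2) = -7/3 + 2 = -1/3 ≈ -0.33333)
c(d) = d (c(d) = (d + d)/(6 - 4) = (2*d)/2 = (2*d)*(1/2) = d)
N = -1/3 ≈ -0.33333
1/N = 1/(-1/3) = -3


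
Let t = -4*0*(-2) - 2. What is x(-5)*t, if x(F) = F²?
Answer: -50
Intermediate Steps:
t = -2 (t = 0*(-2) - 2 = 0 - 2 = -2)
x(-5)*t = (-5)²*(-2) = 25*(-2) = -50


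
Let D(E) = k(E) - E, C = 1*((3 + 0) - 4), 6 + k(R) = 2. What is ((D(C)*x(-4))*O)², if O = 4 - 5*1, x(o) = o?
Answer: 144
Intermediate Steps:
k(R) = -4 (k(R) = -6 + 2 = -4)
C = -1 (C = 1*(3 - 4) = 1*(-1) = -1)
D(E) = -4 - E
O = -1 (O = 4 - 5 = -1)
((D(C)*x(-4))*O)² = (((-4 - 1*(-1))*(-4))*(-1))² = (((-4 + 1)*(-4))*(-1))² = (-3*(-4)*(-1))² = (12*(-1))² = (-12)² = 144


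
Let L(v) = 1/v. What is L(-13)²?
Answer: 1/169 ≈ 0.0059172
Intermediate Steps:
L(-13)² = (1/(-13))² = (-1/13)² = 1/169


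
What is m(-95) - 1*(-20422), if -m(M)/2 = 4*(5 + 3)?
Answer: 20358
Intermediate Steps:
m(M) = -64 (m(M) = -8*(5 + 3) = -8*8 = -2*32 = -64)
m(-95) - 1*(-20422) = -64 - 1*(-20422) = -64 + 20422 = 20358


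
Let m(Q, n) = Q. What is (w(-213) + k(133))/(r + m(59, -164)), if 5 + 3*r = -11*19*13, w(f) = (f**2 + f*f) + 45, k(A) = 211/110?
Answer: -29959023/279950 ≈ -107.02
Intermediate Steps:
k(A) = 211/110 (k(A) = 211*(1/110) = 211/110)
w(f) = 45 + 2*f**2 (w(f) = (f**2 + f**2) + 45 = 2*f**2 + 45 = 45 + 2*f**2)
r = -2722/3 (r = -5/3 + (-11*19*13)/3 = -5/3 + (-209*13)/3 = -5/3 + (1/3)*(-2717) = -5/3 - 2717/3 = -2722/3 ≈ -907.33)
(w(-213) + k(133))/(r + m(59, -164)) = ((45 + 2*(-213)**2) + 211/110)/(-2722/3 + 59) = ((45 + 2*45369) + 211/110)/(-2545/3) = ((45 + 90738) + 211/110)*(-3/2545) = (90783 + 211/110)*(-3/2545) = (9986341/110)*(-3/2545) = -29959023/279950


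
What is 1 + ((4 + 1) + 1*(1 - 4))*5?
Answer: 11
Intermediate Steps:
1 + ((4 + 1) + 1*(1 - 4))*5 = 1 + (5 + 1*(-3))*5 = 1 + (5 - 3)*5 = 1 + 2*5 = 1 + 10 = 11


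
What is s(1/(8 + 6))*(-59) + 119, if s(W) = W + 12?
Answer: -8305/14 ≈ -593.21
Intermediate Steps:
s(W) = 12 + W
s(1/(8 + 6))*(-59) + 119 = (12 + 1/(8 + 6))*(-59) + 119 = (12 + 1/14)*(-59) + 119 = (169/14)*(-59) + 119 = -9971/14 + 119 = -8305/14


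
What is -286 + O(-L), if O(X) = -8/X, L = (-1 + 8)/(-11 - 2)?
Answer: -2106/7 ≈ -300.86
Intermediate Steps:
L = -7/13 (L = 7/(-13) = 7*(-1/13) = -7/13 ≈ -0.53846)
-286 + O(-L) = -286 - 8/((-1*(-7/13))) = -286 - 8/7/13 = -286 - 8*13/7 = -286 - 104/7 = -2106/7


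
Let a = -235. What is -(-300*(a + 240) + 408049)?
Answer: -406549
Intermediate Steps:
-(-300*(a + 240) + 408049) = -(-300*(-235 + 240) + 408049) = -(-300*5 + 408049) = -(-1500 + 408049) = -1*406549 = -406549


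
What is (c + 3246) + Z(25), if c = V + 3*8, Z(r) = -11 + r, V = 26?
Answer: 3310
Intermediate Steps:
c = 50 (c = 26 + 3*8 = 26 + 24 = 50)
(c + 3246) + Z(25) = (50 + 3246) + (-11 + 25) = 3296 + 14 = 3310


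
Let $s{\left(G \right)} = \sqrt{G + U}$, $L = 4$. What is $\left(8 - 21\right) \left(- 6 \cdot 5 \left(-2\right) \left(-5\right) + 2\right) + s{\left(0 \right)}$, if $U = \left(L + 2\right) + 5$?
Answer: $3874 + \sqrt{11} \approx 3877.3$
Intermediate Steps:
$U = 11$ ($U = \left(4 + 2\right) + 5 = 6 + 5 = 11$)
$s{\left(G \right)} = \sqrt{11 + G}$ ($s{\left(G \right)} = \sqrt{G + 11} = \sqrt{11 + G}$)
$\left(8 - 21\right) \left(- 6 \cdot 5 \left(-2\right) \left(-5\right) + 2\right) + s{\left(0 \right)} = \left(8 - 21\right) \left(- 6 \cdot 5 \left(-2\right) \left(-5\right) + 2\right) + \sqrt{11 + 0} = - 13 \left(- 6 \left(\left(-10\right) \left(-5\right)\right) + 2\right) + \sqrt{11} = - 13 \left(\left(-6\right) 50 + 2\right) + \sqrt{11} = - 13 \left(-300 + 2\right) + \sqrt{11} = \left(-13\right) \left(-298\right) + \sqrt{11} = 3874 + \sqrt{11}$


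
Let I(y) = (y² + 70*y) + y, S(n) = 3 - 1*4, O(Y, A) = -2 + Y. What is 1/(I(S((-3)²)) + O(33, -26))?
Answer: -1/39 ≈ -0.025641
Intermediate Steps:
S(n) = -1 (S(n) = 3 - 4 = -1)
I(y) = y² + 71*y
1/(I(S((-3)²)) + O(33, -26)) = 1/(-(71 - 1) + (-2 + 33)) = 1/(-1*70 + 31) = 1/(-70 + 31) = 1/(-39) = -1/39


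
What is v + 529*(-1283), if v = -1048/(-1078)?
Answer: -365822549/539 ≈ -6.7871e+5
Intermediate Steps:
v = 524/539 (v = -1048*(-1/1078) = 524/539 ≈ 0.97217)
v + 529*(-1283) = 524/539 + 529*(-1283) = 524/539 - 678707 = -365822549/539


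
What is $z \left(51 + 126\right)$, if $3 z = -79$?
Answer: $-4661$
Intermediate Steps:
$z = - \frac{79}{3}$ ($z = \frac{1}{3} \left(-79\right) = - \frac{79}{3} \approx -26.333$)
$z \left(51 + 126\right) = - \frac{79 \left(51 + 126\right)}{3} = \left(- \frac{79}{3}\right) 177 = -4661$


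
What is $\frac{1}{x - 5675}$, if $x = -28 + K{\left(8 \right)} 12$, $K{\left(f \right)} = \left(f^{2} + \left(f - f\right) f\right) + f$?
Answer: $- \frac{1}{4839} \approx -0.00020665$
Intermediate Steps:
$K{\left(f \right)} = f + f^{2}$ ($K{\left(f \right)} = \left(f^{2} + 0 f\right) + f = \left(f^{2} + 0\right) + f = f^{2} + f = f + f^{2}$)
$x = 836$ ($x = -28 + 8 \left(1 + 8\right) 12 = -28 + 8 \cdot 9 \cdot 12 = -28 + 72 \cdot 12 = -28 + 864 = 836$)
$\frac{1}{x - 5675} = \frac{1}{836 - 5675} = \frac{1}{-4839} = - \frac{1}{4839}$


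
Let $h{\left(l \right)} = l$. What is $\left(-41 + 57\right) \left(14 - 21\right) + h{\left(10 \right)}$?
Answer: $-102$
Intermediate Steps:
$\left(-41 + 57\right) \left(14 - 21\right) + h{\left(10 \right)} = \left(-41 + 57\right) \left(14 - 21\right) + 10 = 16 \left(14 - 21\right) + 10 = 16 \left(-7\right) + 10 = -112 + 10 = -102$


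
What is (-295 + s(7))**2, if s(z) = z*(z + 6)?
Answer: 41616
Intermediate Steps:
s(z) = z*(6 + z)
(-295 + s(7))**2 = (-295 + 7*(6 + 7))**2 = (-295 + 7*13)**2 = (-295 + 91)**2 = (-204)**2 = 41616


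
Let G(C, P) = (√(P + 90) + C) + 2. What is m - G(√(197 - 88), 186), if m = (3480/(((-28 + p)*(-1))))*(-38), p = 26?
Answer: -66122 - √109 - 2*√69 ≈ -66149.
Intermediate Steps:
m = -66120 (m = (3480/(((-28 + 26)*(-1))))*(-38) = (3480/((-2*(-1))))*(-38) = (3480/2)*(-38) = (3480*(½))*(-38) = 1740*(-38) = -66120)
G(C, P) = 2 + C + √(90 + P) (G(C, P) = (√(90 + P) + C) + 2 = (C + √(90 + P)) + 2 = 2 + C + √(90 + P))
m - G(√(197 - 88), 186) = -66120 - (2 + √(197 - 88) + √(90 + 186)) = -66120 - (2 + √109 + √276) = -66120 - (2 + √109 + 2*√69) = -66120 + (-2 - √109 - 2*√69) = -66122 - √109 - 2*√69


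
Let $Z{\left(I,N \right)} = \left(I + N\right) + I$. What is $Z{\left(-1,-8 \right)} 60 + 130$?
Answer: $-470$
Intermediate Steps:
$Z{\left(I,N \right)} = N + 2 I$
$Z{\left(-1,-8 \right)} 60 + 130 = \left(-8 + 2 \left(-1\right)\right) 60 + 130 = \left(-8 - 2\right) 60 + 130 = \left(-10\right) 60 + 130 = -600 + 130 = -470$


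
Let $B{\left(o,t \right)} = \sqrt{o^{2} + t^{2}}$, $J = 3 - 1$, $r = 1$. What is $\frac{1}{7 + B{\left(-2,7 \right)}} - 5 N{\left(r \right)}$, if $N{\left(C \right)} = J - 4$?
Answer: $\frac{33}{4} + \frac{\sqrt{53}}{4} \approx 10.07$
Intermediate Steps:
$J = 2$ ($J = 3 - 1 = 2$)
$N{\left(C \right)} = -2$ ($N{\left(C \right)} = 2 - 4 = -2$)
$\frac{1}{7 + B{\left(-2,7 \right)}} - 5 N{\left(r \right)} = \frac{1}{7 + \sqrt{\left(-2\right)^{2} + 7^{2}}} - -10 = \frac{1}{7 + \sqrt{4 + 49}} + 10 = \frac{1}{7 + \sqrt{53}} + 10 = 10 + \frac{1}{7 + \sqrt{53}}$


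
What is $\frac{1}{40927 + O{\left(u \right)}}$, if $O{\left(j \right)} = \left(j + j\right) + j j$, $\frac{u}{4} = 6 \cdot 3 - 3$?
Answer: $\frac{1}{44647} \approx 2.2398 \cdot 10^{-5}$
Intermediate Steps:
$u = 60$ ($u = 4 \left(6 \cdot 3 - 3\right) = 4 \left(18 - 3\right) = 4 \cdot 15 = 60$)
$O{\left(j \right)} = j^{2} + 2 j$ ($O{\left(j \right)} = 2 j + j^{2} = j^{2} + 2 j$)
$\frac{1}{40927 + O{\left(u \right)}} = \frac{1}{40927 + 60 \left(2 + 60\right)} = \frac{1}{40927 + 60 \cdot 62} = \frac{1}{40927 + 3720} = \frac{1}{44647}$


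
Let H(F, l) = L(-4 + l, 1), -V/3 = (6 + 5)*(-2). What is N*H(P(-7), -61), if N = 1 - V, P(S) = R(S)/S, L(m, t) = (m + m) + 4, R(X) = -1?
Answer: 8190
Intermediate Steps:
L(m, t) = 4 + 2*m (L(m, t) = 2*m + 4 = 4 + 2*m)
P(S) = -1/S
V = 66 (V = -3*(6 + 5)*(-2) = -33*(-2) = -3*(-22) = 66)
H(F, l) = -4 + 2*l (H(F, l) = 4 + 2*(-4 + l) = 4 + (-8 + 2*l) = -4 + 2*l)
N = -65 (N = 1 - 1*66 = 1 - 66 = -65)
N*H(P(-7), -61) = -65*(-4 + 2*(-61)) = -65*(-4 - 122) = -65*(-126) = 8190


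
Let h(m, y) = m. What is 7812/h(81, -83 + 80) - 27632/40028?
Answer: 8623904/90063 ≈ 95.754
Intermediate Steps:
7812/h(81, -83 + 80) - 27632/40028 = 7812/81 - 27632/40028 = 7812*(1/81) - 27632*1/40028 = 868/9 - 6908/10007 = 8623904/90063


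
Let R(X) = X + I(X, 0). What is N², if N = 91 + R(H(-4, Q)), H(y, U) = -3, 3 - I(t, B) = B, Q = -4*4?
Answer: 8281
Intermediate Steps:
Q = -16
I(t, B) = 3 - B
R(X) = 3 + X (R(X) = X + (3 - 1*0) = X + (3 + 0) = X + 3 = 3 + X)
N = 91 (N = 91 + (3 - 3) = 91 + 0 = 91)
N² = 91² = 8281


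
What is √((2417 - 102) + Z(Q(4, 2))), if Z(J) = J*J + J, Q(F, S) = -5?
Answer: √2335 ≈ 48.322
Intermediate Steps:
Z(J) = J + J² (Z(J) = J² + J = J + J²)
√((2417 - 102) + Z(Q(4, 2))) = √((2417 - 102) - 5*(1 - 5)) = √(2315 - 5*(-4)) = √(2315 + 20) = √2335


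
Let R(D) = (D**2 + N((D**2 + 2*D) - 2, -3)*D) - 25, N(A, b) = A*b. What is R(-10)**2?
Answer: 5832225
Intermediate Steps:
R(D) = -25 + D**2 + D*(6 - 6*D - 3*D**2) (R(D) = (D**2 + (((D**2 + 2*D) - 2)*(-3))*D) - 25 = (D**2 + ((-2 + D**2 + 2*D)*(-3))*D) - 25 = (D**2 + (6 - 6*D - 3*D**2)*D) - 25 = (D**2 + D*(6 - 6*D - 3*D**2)) - 25 = -25 + D**2 + D*(6 - 6*D - 3*D**2))
R(-10)**2 = (-25 - 5*(-10)**2 - 3*(-10)**3 + 6*(-10))**2 = (-25 - 5*100 - 3*(-1000) - 60)**2 = (-25 - 500 + 3000 - 60)**2 = 2415**2 = 5832225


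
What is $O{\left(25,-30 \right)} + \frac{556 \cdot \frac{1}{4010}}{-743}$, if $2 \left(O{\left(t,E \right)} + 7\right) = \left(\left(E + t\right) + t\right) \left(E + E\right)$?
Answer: $- \frac{904257283}{1489715} \approx -607.0$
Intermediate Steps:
$O{\left(t,E \right)} = -7 + E \left(E + 2 t\right)$ ($O{\left(t,E \right)} = -7 + \frac{\left(\left(E + t\right) + t\right) \left(E + E\right)}{2} = -7 + \frac{\left(E + 2 t\right) 2 E}{2} = -7 + \frac{2 E \left(E + 2 t\right)}{2} = -7 + E \left(E + 2 t\right)$)
$O{\left(25,-30 \right)} + \frac{556 \cdot \frac{1}{4010}}{-743} = \left(-7 + \left(-30\right)^{2} + 2 \left(-30\right) 25\right) + \frac{556 \cdot \frac{1}{4010}}{-743} = \left(-7 + 900 - 1500\right) + 556 \cdot \frac{1}{4010} \left(- \frac{1}{743}\right) = -607 + \frac{278}{2005} \left(- \frac{1}{743}\right) = -607 - \frac{278}{1489715} = - \frac{904257283}{1489715}$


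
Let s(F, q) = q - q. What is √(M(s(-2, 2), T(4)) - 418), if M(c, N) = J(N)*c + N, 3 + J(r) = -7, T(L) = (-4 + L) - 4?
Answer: I*√422 ≈ 20.543*I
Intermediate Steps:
T(L) = -8 + L
J(r) = -10 (J(r) = -3 - 7 = -10)
s(F, q) = 0
M(c, N) = N - 10*c (M(c, N) = -10*c + N = N - 10*c)
√(M(s(-2, 2), T(4)) - 418) = √(((-8 + 4) - 10*0) - 418) = √((-4 + 0) - 418) = √(-4 - 418) = √(-422) = I*√422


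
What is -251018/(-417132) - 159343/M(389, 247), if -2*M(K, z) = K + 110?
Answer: 66529693267/104074434 ≈ 639.25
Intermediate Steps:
M(K, z) = -55 - K/2 (M(K, z) = -(K + 110)/2 = -(110 + K)/2 = -55 - K/2)
-251018/(-417132) - 159343/M(389, 247) = -251018/(-417132) - 159343/(-55 - ½*389) = -251018*(-1/417132) - 159343/(-55 - 389/2) = 125509/208566 - 159343/(-499/2) = 125509/208566 - 159343*(-2/499) = 125509/208566 + 318686/499 = 66529693267/104074434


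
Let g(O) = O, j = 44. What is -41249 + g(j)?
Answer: -41205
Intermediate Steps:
-41249 + g(j) = -41249 + 44 = -41205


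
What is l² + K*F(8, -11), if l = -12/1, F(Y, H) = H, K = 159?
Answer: -1605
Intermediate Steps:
l = -12 (l = -12*1 = -12)
l² + K*F(8, -11) = (-12)² + 159*(-11) = 144 - 1749 = -1605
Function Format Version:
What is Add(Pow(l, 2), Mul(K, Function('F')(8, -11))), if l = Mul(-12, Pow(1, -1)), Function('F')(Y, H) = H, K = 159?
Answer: -1605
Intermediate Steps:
l = -12 (l = Mul(-12, 1) = -12)
Add(Pow(l, 2), Mul(K, Function('F')(8, -11))) = Add(Pow(-12, 2), Mul(159, -11)) = Add(144, -1749) = -1605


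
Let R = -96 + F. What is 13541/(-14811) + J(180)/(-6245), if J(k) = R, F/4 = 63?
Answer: -86874061/92494695 ≈ -0.93923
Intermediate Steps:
F = 252 (F = 4*63 = 252)
R = 156 (R = -96 + 252 = 156)
J(k) = 156
13541/(-14811) + J(180)/(-6245) = 13541/(-14811) + 156/(-6245) = 13541*(-1/14811) + 156*(-1/6245) = -13541/14811 - 156/6245 = -86874061/92494695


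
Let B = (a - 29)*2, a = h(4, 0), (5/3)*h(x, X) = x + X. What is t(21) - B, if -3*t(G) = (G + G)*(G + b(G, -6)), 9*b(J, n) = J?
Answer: -4102/15 ≈ -273.47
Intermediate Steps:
h(x, X) = 3*X/5 + 3*x/5 (h(x, X) = 3*(x + X)/5 = 3*(X + x)/5 = 3*X/5 + 3*x/5)
a = 12/5 (a = (3/5)*0 + (3/5)*4 = 0 + 12/5 = 12/5 ≈ 2.4000)
B = -266/5 (B = (12/5 - 29)*2 = -133/5*2 = -266/5 ≈ -53.200)
b(J, n) = J/9
t(G) = -20*G**2/27 (t(G) = -(G + G)*(G + G/9)/3 = -2*G*10*G/9/3 = -20*G**2/27)
t(21) - B = -20/27*21**2 - 1*(-266/5) = -20/27*441 + 266/5 = -980/3 + 266/5 = -4102/15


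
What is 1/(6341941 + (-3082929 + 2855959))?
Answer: 1/6114971 ≈ 1.6353e-7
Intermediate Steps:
1/(6341941 + (-3082929 + 2855959)) = 1/(6341941 - 226970) = 1/6114971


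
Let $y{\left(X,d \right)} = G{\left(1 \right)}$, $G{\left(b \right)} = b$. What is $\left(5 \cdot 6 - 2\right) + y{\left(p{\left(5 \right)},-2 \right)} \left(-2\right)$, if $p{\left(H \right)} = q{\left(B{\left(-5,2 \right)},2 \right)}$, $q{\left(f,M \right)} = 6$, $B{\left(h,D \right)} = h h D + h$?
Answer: $26$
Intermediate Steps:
$B{\left(h,D \right)} = h + D h^{2}$ ($B{\left(h,D \right)} = h^{2} D + h = D h^{2} + h = h + D h^{2}$)
$p{\left(H \right)} = 6$
$y{\left(X,d \right)} = 1$
$\left(5 \cdot 6 - 2\right) + y{\left(p{\left(5 \right)},-2 \right)} \left(-2\right) = \left(5 \cdot 6 - 2\right) + 1 \left(-2\right) = \left(30 - 2\right) - 2 = 28 - 2 = 26$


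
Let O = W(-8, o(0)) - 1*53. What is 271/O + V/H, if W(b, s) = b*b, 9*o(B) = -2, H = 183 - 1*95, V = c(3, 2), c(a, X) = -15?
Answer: 2153/88 ≈ 24.466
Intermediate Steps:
V = -15
H = 88 (H = 183 - 95 = 88)
o(B) = -2/9 (o(B) = (⅑)*(-2) = -2/9)
W(b, s) = b²
O = 11 (O = (-8)² - 1*53 = 64 - 53 = 11)
271/O + V/H = 271/11 - 15/88 = 2153/88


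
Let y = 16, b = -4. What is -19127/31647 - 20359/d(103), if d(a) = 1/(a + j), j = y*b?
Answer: -25127768774/31647 ≈ -7.9400e+5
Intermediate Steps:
j = -64 (j = 16*(-4) = -64)
d(a) = 1/(-64 + a) (d(a) = 1/(a - 64) = 1/(-64 + a))
-19127/31647 - 20359/d(103) = -19127/31647 - 20359/(1/(-64 + 103)) = -19127*1/31647 - 20359/(1/39) = -19127/31647 - 20359/1/39 = -19127/31647 - 20359*39 = -19127/31647 - 794001 = -25127768774/31647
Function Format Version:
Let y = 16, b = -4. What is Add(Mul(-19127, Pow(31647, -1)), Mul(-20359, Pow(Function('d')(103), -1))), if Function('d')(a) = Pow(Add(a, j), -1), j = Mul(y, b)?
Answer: Rational(-25127768774, 31647) ≈ -7.9400e+5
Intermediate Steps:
j = -64 (j = Mul(16, -4) = -64)
Function('d')(a) = Pow(Add(-64, a), -1) (Function('d')(a) = Pow(Add(a, -64), -1) = Pow(Add(-64, a), -1))
Add(Mul(-19127, Pow(31647, -1)), Mul(-20359, Pow(Function('d')(103), -1))) = Add(Mul(-19127, Pow(31647, -1)), Mul(-20359, Pow(Pow(Add(-64, 103), -1), -1))) = Add(Mul(-19127, Rational(1, 31647)), Mul(-20359, Pow(Pow(39, -1), -1))) = Add(Rational(-19127, 31647), Mul(-20359, Pow(Rational(1, 39), -1))) = Add(Rational(-19127, 31647), Mul(-20359, 39)) = Add(Rational(-19127, 31647), -794001) = Rational(-25127768774, 31647)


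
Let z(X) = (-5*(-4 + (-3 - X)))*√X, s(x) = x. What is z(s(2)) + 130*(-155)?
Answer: -20150 + 45*√2 ≈ -20086.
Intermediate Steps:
z(X) = √X*(35 + 5*X) (z(X) = (-5*(-7 - X))*√X = (35 + 5*X)*√X = √X*(35 + 5*X))
z(s(2)) + 130*(-155) = 5*√2*(7 + 2) + 130*(-155) = 5*√2*9 - 20150 = 45*√2 - 20150 = -20150 + 45*√2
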